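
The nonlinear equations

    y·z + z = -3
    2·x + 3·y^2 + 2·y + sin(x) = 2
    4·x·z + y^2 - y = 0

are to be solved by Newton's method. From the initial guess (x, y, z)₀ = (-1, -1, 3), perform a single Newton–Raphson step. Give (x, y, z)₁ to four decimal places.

(-1.0624, -2.0000, 1.0628)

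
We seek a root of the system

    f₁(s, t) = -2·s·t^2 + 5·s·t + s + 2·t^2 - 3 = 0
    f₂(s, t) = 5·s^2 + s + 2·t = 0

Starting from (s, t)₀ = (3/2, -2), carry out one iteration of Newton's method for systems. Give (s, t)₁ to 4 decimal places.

(0.8503, -1.1778)

At (3/2, -2): F = (-20.5000, 8.7500).
Jacobian J = [[-2·t^2 + 5·t + 1, -4·s·t + 5·s + 4·t], [10·s + 1, 2]].
At the point, J = [[-17.0000, 11.5000], [16.0000, 2.0000]] (det J = -218.0000).
Solving J·Δ = −F gives Δ = (-0.6497, 0.8222).
Then the next iterate is (s, t)₁ = (0.8503, -1.1778).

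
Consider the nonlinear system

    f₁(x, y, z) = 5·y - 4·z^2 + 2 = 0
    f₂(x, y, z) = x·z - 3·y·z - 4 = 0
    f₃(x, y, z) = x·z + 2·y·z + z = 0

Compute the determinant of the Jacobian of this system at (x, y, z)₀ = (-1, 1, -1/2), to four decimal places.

20.0000

J = [[0, 5, -8·z], [z, -3·z, x - 3·y], [z, 2·z, x + 2·y + 1]].
At the point, J = [[0.0000, 5.0000, 4.0000], [-0.5000, 1.5000, -4.0000], [-0.5000, -1.0000, 2.0000]].
det J = 20.0000.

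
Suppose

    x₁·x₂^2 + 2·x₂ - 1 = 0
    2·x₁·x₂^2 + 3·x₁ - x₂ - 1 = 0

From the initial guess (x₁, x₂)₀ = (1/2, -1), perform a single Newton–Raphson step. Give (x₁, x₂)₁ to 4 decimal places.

(1.1250, 0.8750)

At (1/2, -1): F = (-2.5000, 2.5000).
Jacobian J = [[x₂^2, 2·x₁·x₂ + 2], [2·x₂^2 + 3, 4·x₁·x₂ - 1]].
At the point, J = [[1.0000, 1.0000], [5.0000, -3.0000]] (det J = -8.0000).
Solving J·Δ = −F gives Δ = (0.6250, 1.8750).
Then the next iterate is (x₁, x₂)₁ = (1.1250, 0.8750).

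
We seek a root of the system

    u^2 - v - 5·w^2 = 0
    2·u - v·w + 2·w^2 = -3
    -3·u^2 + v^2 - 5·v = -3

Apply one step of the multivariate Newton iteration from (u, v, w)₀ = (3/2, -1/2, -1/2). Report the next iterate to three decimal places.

At (3/2, -1/2, -1/2): F = (1.500, 6.250, -1.000).
Jacobian J = [[2·u, -1, -10·w], [2, -w, -v + 4·w], [-6·u, 2·v - 5, 0]].
At the point, J = [[3.000, -1.000, 5.000], [2.000, 0.500, -1.500], [-9.000, -6.000, 0.000]] (det J = -78.000).
Solving J·Δ = −F gives Δ = (-2.564, 3.679, 1.974).
Then the next iterate is (u, v, w)₁ = (-1.064, 3.179, 1.474).

(-1.064, 3.179, 1.474)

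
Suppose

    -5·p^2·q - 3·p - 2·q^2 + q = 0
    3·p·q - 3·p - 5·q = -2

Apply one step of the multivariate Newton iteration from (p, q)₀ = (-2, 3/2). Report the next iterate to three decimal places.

(-1.674, 0.772)

At (-2, 3/2): F = (-27.000, -8.500).
Jacobian J = [[-10·p·q - 3, -5·p^2 - 4·q + 1], [3·q - 3, 3·p - 5]].
At the point, J = [[27.000, -25.000], [1.500, -11.000]] (det J = -259.500).
Solving J·Δ = −F gives Δ = (0.326, -0.728).
Then the next iterate is (p, q)₁ = (-1.674, 0.772).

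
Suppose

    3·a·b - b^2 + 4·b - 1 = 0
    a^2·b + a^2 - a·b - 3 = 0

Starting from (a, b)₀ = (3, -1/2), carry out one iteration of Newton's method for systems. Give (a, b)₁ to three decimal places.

(1.474, -0.110)

At (3, -1/2): F = (-7.750, 3.000).
Jacobian J = [[3·b, 3·a - 2·b + 4], [2·a·b + 2·a - b, a^2 - a]].
At the point, J = [[-1.500, 14.000], [3.500, 6.000]] (det J = -58.000).
Solving J·Δ = −F gives Δ = (-1.526, 0.390).
Then the next iterate is (a, b)₁ = (1.474, -0.110).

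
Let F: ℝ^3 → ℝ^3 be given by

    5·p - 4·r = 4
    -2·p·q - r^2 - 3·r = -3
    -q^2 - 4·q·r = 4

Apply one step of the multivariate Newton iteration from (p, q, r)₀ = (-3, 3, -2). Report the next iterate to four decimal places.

(-0.2236, 1.8230, -1.2795)

At (-3, 3, -2): F = (-11.0000, 23.0000, 11.0000).
Jacobian J = [[5, 0, -4], [-2·q, -2·p, -2·r - 3], [0, -2·q - 4·r, -4·q]].
At the point, J = [[5.0000, 0.0000, -4.0000], [-6.0000, 6.0000, 1.0000], [0.0000, 2.0000, -12.0000]] (det J = -322.0000).
Solving J·Δ = −F gives Δ = (2.7764, -1.1770, 0.7205).
Then the next iterate is (p, q, r)₁ = (-0.2236, 1.8230, -1.2795).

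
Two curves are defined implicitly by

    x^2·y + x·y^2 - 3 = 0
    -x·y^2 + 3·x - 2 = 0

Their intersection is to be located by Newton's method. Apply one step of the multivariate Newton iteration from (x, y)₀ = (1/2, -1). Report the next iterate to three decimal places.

(2.833, -4.667)

At (1/2, -1): F = (-2.750, -1.000).
Jacobian J = [[2·x·y + y^2, x^2 + 2·x·y], [-y^2 + 3, -2·x·y]].
At the point, J = [[0.000, -0.750], [2.000, 1.000]] (det J = 1.500).
Solving J·Δ = −F gives Δ = (2.333, -3.667).
Then the next iterate is (x, y)₁ = (2.833, -4.667).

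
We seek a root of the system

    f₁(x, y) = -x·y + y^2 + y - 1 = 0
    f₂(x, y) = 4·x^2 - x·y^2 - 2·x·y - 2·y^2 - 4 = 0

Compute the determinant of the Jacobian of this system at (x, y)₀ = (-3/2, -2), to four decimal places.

-8.0000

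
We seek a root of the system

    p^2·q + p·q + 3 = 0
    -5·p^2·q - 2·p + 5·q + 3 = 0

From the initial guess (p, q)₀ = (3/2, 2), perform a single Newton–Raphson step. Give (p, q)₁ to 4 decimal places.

At (3/2, 2): F = (10.5000, -12.5000).
Jacobian J = [[2·p·q + q, p^2 + p], [-10·p·q - 2, -5·p^2 + 5]].
At the point, J = [[8.0000, 3.7500], [-32.0000, -6.2500]] (det J = 70.0000).
Solving J·Δ = −F gives Δ = (0.2679, -3.3714).
Then the next iterate is (p, q)₁ = (1.7679, -1.3714).

(1.7679, -1.3714)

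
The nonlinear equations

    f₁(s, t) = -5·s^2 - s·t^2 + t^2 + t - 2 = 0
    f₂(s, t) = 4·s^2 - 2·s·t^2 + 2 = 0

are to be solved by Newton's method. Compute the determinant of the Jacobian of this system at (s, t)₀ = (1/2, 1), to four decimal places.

8.0000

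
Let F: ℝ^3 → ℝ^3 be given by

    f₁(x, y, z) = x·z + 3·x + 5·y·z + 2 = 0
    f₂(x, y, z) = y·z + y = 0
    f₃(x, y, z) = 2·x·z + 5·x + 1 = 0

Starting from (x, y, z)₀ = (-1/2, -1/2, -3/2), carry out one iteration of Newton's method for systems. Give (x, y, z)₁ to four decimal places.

(-0.6190, 0.2381, -1.7381)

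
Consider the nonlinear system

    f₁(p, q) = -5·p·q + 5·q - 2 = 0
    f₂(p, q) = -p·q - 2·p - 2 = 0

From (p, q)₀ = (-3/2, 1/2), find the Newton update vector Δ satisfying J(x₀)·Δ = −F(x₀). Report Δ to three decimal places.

(0.564, -0.227)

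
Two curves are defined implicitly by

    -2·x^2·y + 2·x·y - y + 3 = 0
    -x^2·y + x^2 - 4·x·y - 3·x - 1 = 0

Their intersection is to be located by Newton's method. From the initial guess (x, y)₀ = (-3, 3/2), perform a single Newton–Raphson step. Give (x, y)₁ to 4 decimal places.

At (-3, 3/2): F = (-34.5000, 21.5000).
Jacobian J = [[-4·x·y + 2·y, -2·x^2 + 2·x - 1], [-2·x·y + 2·x - 4·y - 3, -x^2 - 4·x]].
At the point, J = [[21.0000, -25.0000], [-6.0000, 3.0000]] (det J = -87.0000).
Solving J·Δ = −F gives Δ = (4.9885, 2.8103).
Then the next iterate is (x, y)₁ = (1.9885, 4.3103).

(1.9885, 4.3103)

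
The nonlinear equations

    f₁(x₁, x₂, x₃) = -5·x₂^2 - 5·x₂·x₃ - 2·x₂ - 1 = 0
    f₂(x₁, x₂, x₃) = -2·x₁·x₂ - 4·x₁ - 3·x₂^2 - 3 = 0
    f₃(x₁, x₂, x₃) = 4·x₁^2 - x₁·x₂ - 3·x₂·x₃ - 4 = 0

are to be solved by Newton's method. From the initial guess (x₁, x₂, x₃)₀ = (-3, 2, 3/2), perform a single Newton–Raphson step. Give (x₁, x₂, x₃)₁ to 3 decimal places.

At (-3, 2, 3/2): F = (-40.000, 9.000, 29.000).
Jacobian J = [[0, -10·x₂ - 5·x₃ - 2, -5·x₂], [-2·x₂ - 4, -2·x₁ - 6·x₂, 0], [8·x₁ - x₂, -x₁ - 3·x₃, -3·x₂]].
At the point, J = [[0.000, -29.500, -10.000], [-8.000, -6.000, 0.000], [-26.000, -1.500, -6.000]] (det J = 2856.000).
Solving J·Δ = −F gives Δ = (1.624, -0.665, -2.037).
Then the next iterate is (x₁, x₂, x₃)₁ = (-1.376, 1.335, -0.537).

(-1.376, 1.335, -0.537)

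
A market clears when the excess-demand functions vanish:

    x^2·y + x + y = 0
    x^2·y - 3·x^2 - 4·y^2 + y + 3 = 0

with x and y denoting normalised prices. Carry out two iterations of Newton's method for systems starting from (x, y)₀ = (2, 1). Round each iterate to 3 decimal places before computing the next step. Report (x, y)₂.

At (2, 1): F = (7.000, -8.000).
Jacobian J = [[2·x·y + 1, x^2 + 1], [2·x·y - 6·x, x^2 - 8·y + 1]].
At the point, J = [[5.000, 5.000], [-8.000, -3.000]] (det J = 25.000).
Solving J·Δ = −F gives Δ = (-0.760, -0.640).
Then the next iterate is (x, y)₁ = (1.240, 0.360).
Round to (1.240, 0.360) and repeat: F = (2.15354, -1.21766), J = [[1.89280, 2.53760], [-6.54720, -0.34240]].
Δ = (-0.147, -0.739), so (x, y)₂ = (1.093, -0.379).

(1.093, -0.379)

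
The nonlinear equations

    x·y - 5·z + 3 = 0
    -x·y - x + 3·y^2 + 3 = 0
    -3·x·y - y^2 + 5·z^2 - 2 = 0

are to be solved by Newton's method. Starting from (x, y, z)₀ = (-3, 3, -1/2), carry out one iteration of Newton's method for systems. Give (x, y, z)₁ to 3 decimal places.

At (-3, 3, -1/2): F = (-3.500, 42.000, 17.250).
Jacobian J = [[y, x, -5], [-y - 1, -x + 6·y, 0], [-3·y, -3·x - 2·y, 10·z]].
At the point, J = [[3.000, -3.000, -5.000], [-4.000, 21.000, 0.000], [-9.000, 3.000, -5.000]] (det J = -1140.000).
Solving J·Δ = −F gives Δ = (0.806, -1.846, 0.891).
Then the next iterate is (x, y, z)₁ = (-2.194, 1.154, 0.391).

(-2.194, 1.154, 0.391)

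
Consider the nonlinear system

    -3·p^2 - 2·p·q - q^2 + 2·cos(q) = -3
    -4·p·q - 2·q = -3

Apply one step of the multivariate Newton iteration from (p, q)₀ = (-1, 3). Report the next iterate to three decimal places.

At (-1, 3): F = (-4.97998, 9.000).
Jacobian J = [[-6·p - 2·q, -2·p - 2·q - 2·sin(q)], [-4·q, -4·p - 2]].
At the point, J = [[0.000, -4.28224], [-12.000, 2.000]] (det J = -51.38688).
Solving J·Δ = −F gives Δ = (0.556, -1.163).
Then the next iterate is (p, q)₁ = (-0.444, 1.837).

(-0.444, 1.837)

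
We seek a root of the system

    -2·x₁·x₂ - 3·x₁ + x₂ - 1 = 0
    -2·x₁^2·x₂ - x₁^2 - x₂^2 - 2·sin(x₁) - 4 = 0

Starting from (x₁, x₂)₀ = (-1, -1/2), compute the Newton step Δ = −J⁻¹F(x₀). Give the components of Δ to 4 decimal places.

At (-1, -1/2): F = (0.5000, -2.567058).
Jacobian J = [[-2·x₂ - 3, -2·x₁ + 1], [-4·x₁·x₂ - 2·x₁ - 2·cos(x₁), -2·x₁^2 - 2·x₂]].
At the point, J = [[-2.0000, 3.0000], [-1.080605, -1.0000]] (det J = 5.241814).
Solving J·Δ = −F gives Δ = (-1.3738, -1.0825).

(-1.3738, -1.0825)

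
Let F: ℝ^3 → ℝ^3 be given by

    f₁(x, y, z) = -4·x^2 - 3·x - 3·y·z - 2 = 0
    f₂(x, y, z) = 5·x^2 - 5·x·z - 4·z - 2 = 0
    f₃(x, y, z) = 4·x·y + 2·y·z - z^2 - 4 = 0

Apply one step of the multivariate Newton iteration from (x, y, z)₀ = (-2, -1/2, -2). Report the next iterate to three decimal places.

(-0.882, -0.637, -1.137)

At (-2, -1/2, -2): F = (-15.000, 6.000, -2.000).
Jacobian J = [[-8·x - 3, -3·z, -3·y], [10·x - 5·z, 0, -5·x - 4], [4·y, 4·x + 2·z, 2·y - 2·z]].
At the point, J = [[13.000, 6.000, 1.500], [-10.000, 0.000, 6.000], [-2.000, -12.000, 3.000]] (det J = 1224.000).
Solving J·Δ = −F gives Δ = (1.118, -0.137, 0.863).
Then the next iterate is (x, y, z)₁ = (-0.882, -0.637, -1.137).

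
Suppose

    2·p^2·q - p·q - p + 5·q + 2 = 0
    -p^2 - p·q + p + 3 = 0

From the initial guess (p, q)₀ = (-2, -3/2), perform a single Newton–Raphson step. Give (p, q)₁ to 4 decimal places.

At (-2, -3/2): F = (-18.5000, -6.0000).
Jacobian J = [[4·p·q - q - 1, 2·p^2 - p + 5], [-2·p - q + 1, -p]].
At the point, J = [[12.5000, 15.0000], [6.5000, 2.0000]] (det J = -72.5000).
Solving J·Δ = −F gives Δ = (0.7310, 0.6241).
Then the next iterate is (p, q)₁ = (-1.2690, -0.8759).

(-1.2690, -0.8759)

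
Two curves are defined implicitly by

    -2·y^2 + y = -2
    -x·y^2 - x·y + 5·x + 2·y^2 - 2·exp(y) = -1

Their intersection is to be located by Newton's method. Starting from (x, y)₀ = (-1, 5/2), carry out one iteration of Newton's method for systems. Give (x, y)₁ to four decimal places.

(-0.9145, 1.6111)

At (-1, 5/2): F = (-8.0000, -7.114988).
Jacobian J = [[0, -4·y + 1], [-y^2 - y + 5, -2·x·y - x + 4·y - 2·exp(y)]].
At the point, J = [[0.0000, -9.0000], [-3.7500, -8.364988]] (det J = -33.7500).
Solving J·Δ = −F gives Δ = (0.0855, -0.8889).
Then the next iterate is (x, y)₁ = (-0.9145, 1.6111).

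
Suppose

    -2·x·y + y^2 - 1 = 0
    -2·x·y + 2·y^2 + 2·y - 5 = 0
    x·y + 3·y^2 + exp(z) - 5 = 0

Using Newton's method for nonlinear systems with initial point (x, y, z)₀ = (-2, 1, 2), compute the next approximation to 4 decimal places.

At (-2, 1, 2): F = (4.0000, 3.0000, 3.389056).
Jacobian J = [[-2·y, -2·x + 2·y, 0], [-2·y, -2·x + 4·y + 2, 0], [y, x + 6·y, exp(z)]].
At the point, J = [[-2.0000, 6.0000, 0.0000], [-2.0000, 10.0000, 0.0000], [1.0000, 4.0000, 7.389056]] (det J = -59.112449).
Solving J·Δ = −F gives Δ = (2.7500, 0.2500, -0.9662).
Then the next iterate is (x, y, z)₁ = (0.7500, 1.2500, 1.0338).

(0.7500, 1.2500, 1.0338)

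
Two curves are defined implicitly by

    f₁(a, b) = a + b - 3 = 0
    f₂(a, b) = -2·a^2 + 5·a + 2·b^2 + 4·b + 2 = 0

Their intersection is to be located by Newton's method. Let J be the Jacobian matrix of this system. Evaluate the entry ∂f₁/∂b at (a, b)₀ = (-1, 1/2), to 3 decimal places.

1.000

∂f₁/∂b = 1.
At (-1, 1/2) this is 1.000.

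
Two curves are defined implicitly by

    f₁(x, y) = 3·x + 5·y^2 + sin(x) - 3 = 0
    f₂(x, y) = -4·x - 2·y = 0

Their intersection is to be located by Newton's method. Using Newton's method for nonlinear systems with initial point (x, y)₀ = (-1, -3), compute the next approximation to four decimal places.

(0.7602, -1.5203)

At (-1, -3): F = (38.158529, 10.0000).
Jacobian J = [[cos(x) + 3, 10·y], [-4, -2]].
At the point, J = [[3.540302, -30.0000], [-4.0000, -2.0000]] (det J = -127.080605).
Solving J·Δ = −F gives Δ = (1.7602, 1.4797).
Then the next iterate is (x, y)₁ = (0.7602, -1.5203).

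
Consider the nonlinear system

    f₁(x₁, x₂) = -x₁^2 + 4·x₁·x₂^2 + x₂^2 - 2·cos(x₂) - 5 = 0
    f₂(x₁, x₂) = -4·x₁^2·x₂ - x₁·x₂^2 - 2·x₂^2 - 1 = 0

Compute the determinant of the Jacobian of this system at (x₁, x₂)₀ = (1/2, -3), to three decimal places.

J = [[-2·x₁ + 4·x₂^2, 8·x₁·x₂ + 2·x₂ + 2·sin(x₂)], [-8·x₁·x₂ - x₂^2, -4·x₁^2 - 2·x₁·x₂ - 4·x₂]].
At the point, J = [[35.000, -18.28224], [3.000, 14.000]].
det J = 544.847.

544.847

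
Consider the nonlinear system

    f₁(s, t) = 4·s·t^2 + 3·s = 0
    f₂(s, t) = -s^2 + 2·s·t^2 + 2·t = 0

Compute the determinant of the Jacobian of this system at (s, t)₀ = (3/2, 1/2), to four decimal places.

35.0000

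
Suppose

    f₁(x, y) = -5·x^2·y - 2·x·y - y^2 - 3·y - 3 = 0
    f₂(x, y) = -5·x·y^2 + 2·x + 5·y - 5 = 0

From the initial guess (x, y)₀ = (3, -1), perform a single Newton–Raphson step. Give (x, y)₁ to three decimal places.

(2.210, -0.525)

At (3, -1): F = (50.000, -19.000).
Jacobian J = [[-10·x·y - 2·y, -5·x^2 - 2·x - 2·y - 3], [-5·y^2 + 2, -10·x·y + 5]].
At the point, J = [[32.000, -52.000], [-3.000, 35.000]] (det J = 964.000).
Solving J·Δ = −F gives Δ = (-0.790, 0.475).
Then the next iterate is (x, y)₁ = (2.210, -0.525).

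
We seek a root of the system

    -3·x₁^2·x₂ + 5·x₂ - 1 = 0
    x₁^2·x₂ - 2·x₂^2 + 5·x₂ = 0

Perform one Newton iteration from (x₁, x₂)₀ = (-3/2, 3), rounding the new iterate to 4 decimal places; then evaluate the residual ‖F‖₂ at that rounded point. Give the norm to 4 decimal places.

0.2342

At (-3/2, 3): F = (-6.2500, 3.7500).
Jacobian J = [[-6·x₁·x₂, -3·x₁^2 + 5], [2·x₁·x₂, x₁^2 - 4·x₂ + 5]].
At the point, J = [[27.0000, -1.7500], [-9.0000, -4.7500]] (det J = -144.0000).
Solving J·Δ = −F gives Δ = (0.2517, 0.3125).
Then the next iterate is (x₁, x₂)₁ = (-1.2483, 3.3125).
Re-evaluating at (-1.2483, 3.3125): F = (0.077362, -0.221100), so ‖F‖₂ = 0.2342.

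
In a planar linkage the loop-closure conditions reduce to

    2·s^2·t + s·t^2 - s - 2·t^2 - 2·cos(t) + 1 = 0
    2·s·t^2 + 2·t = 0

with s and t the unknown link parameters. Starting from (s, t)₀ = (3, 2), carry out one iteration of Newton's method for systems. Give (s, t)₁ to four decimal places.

At (3, 2): F = (38.832294, 28.0000).
Jacobian J = [[4·s·t + t^2 - 1, 2·s^2 + 2·s·t - 4·t + 2·sin(t)], [2·t^2, 4·s·t + 2]].
At the point, J = [[27.0000, 23.818595], [8.0000, 26.0000]] (det J = 511.451241).
Solving J·Δ = −F gives Δ = (-0.6701, -0.8707).
Then the next iterate is (s, t)₁ = (2.3299, 1.1293).

(2.3299, 1.1293)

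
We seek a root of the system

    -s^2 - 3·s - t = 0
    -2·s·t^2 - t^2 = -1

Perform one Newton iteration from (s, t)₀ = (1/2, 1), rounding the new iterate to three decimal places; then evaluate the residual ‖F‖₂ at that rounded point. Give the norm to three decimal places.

At (1/2, 1): F = (-2.750, -1.000).
Jacobian J = [[-2·s - 3, -1], [-2·t^2, -4·s·t - 2·t]].
At the point, J = [[-4.000, -1.000], [-2.000, -4.000]] (det J = 14.000).
Solving J·Δ = −F gives Δ = (-0.714, 0.107).
Then the next iterate is (s, t)₁ = (-0.214, 1.107).
Re-evaluating at (-0.214, 1.107): F = (-0.51080, 0.29904), so ‖F‖₂ = 0.592.

0.592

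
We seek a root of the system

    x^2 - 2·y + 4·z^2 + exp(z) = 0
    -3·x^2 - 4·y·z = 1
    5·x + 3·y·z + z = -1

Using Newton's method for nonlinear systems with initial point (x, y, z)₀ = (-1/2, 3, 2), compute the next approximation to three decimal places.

(-0.264, 1.215, 1.103)

At (-1/2, 3, 2): F = (17.63906, -25.750, 18.500).
Jacobian J = [[2·x, -2, 8·z + exp(z)], [-6·x, -4·z, -4·y], [5, 3·z, 3·y + 1]].
At the point, J = [[-1.000, -2.000, 23.38906], [3.000, -8.000, -12.000], [5.000, 6.000, 10.000]] (det J = 1544.56525).
Solving J·Δ = −F gives Δ = (0.236, -1.785, -0.897).
Then the next iterate is (x, y, z)₁ = (-0.264, 1.215, 1.103).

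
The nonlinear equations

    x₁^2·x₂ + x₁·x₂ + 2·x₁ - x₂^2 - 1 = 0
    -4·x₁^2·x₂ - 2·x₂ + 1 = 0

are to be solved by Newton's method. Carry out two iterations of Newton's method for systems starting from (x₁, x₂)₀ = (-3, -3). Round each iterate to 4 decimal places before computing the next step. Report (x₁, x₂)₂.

(-0.0230, -1.3283)

At (-3, -3): F = (-34.0000, 115.0000).
Jacobian J = [[2·x₁·x₂ + x₂ + 2, x₁^2 + x₁ - 2·x₂], [-8·x₁·x₂, -4·x₁^2 - 2]].
At the point, J = [[17.0000, 12.0000], [-72.0000, -38.0000]] (det J = 218.0000).
Solving J·Δ = −F gives Δ = (0.4037, 2.2615).
Then the next iterate is (x₁, x₂)₁ = (-2.5963, -0.7385).
Round to (-2.5963, -0.7385) and repeat: F = (-9.798676, 22.389245), J = [[5.096235, 5.621474], [-15.338940, -28.963095]].
Δ = (2.5733, -0.5898), so (x₁, x₂)₂ = (-0.0230, -1.3283).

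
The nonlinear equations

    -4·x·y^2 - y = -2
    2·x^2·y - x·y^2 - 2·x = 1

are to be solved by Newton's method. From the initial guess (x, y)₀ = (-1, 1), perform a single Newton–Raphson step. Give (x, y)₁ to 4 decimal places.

(-0.7576, 0.4242)

At (-1, 1): F = (5.0000, 4.0000).
Jacobian J = [[-4·y^2, -8·x·y - 1], [4·x·y - y^2 - 2, 2·x^2 - 2·x·y]].
At the point, J = [[-4.0000, 7.0000], [-7.0000, 4.0000]] (det J = 33.0000).
Solving J·Δ = −F gives Δ = (0.2424, -0.5758).
Then the next iterate is (x, y)₁ = (-0.7576, 0.4242).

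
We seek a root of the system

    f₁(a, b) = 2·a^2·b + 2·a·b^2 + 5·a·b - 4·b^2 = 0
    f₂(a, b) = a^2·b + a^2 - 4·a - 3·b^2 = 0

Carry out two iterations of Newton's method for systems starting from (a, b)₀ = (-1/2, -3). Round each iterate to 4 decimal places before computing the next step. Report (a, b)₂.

(-0.2512, -0.9250)

At (-1/2, -3): F = (-39.0000, -25.5000).
Jacobian J = [[4·a·b + 2·b^2 + 5·b, 2·a^2 + 4·a·b + 5·a - 8·b], [2·a·b + 2·a - 4, a^2 - 6·b]].
At the point, J = [[9.0000, 28.0000], [-2.0000, 18.2500]] (det J = 220.2500).
Solving J·Δ = −F gives Δ = (-0.0102, 1.3961).
Then the next iterate is (a, b)₁ = (-0.5102, -1.6039).
Round to (-0.5102, -1.6039) and repeat: F = (-9.658409, -5.833883), J = [[0.398730, 14.074047], [-3.383780, 9.883704]].
Δ = (0.2590, 0.6789), so (a, b)₂ = (-0.2512, -0.9250).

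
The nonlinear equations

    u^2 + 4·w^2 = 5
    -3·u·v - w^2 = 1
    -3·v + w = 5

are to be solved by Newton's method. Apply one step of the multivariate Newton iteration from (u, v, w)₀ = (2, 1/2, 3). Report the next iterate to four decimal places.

At (2, 1/2, 3): F = (35.0000, -13.0000, -3.5000).
Jacobian J = [[2·u, 0, 8·w], [-3·v, -3·u, -2·w], [0, -3, 1]].
At the point, J = [[4.0000, 0.0000, 24.0000], [-1.5000, -6.0000, -6.0000], [0.0000, -3.0000, 1.0000]] (det J = 12.0000).
Solving J·Δ = −F gives Δ = (34.0000, -3.5417, -7.1250).
Then the next iterate is (u, v, w)₁ = (36.0000, -3.0417, -4.1250).

(36.0000, -3.0417, -4.1250)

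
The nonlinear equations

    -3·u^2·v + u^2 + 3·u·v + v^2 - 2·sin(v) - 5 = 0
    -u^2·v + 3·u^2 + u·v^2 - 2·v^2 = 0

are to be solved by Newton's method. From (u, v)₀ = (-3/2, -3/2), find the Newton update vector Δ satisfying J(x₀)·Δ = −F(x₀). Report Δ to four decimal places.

At (-3/2, -3/2): F = (18.369990, 2.2500).
Jacobian J = [[-6·u·v + 2·u + 3·v, -3·u^2 + 3·u + 2·v - 2·cos(v)], [-2·u·v + 6·u + v^2, -u^2 + 2·u·v - 4·v]].
At the point, J = [[-21.0000, -14.391474], [-11.2500, 8.2500]] (det J = -335.154087).
Solving J·Δ = −F gives Δ = (0.5488, 0.4756).

(0.5488, 0.4756)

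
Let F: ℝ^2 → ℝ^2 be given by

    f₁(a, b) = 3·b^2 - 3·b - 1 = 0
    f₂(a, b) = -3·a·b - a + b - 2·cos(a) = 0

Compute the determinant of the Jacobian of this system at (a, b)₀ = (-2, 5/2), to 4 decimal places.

J = [[0, 6·b - 3], [-3·b + 2·sin(a) - 1, -3·a + 1]].
At the point, J = [[0.0000, 12.0000], [-10.318595, 7.0000]].
det J = 123.8231.

123.8231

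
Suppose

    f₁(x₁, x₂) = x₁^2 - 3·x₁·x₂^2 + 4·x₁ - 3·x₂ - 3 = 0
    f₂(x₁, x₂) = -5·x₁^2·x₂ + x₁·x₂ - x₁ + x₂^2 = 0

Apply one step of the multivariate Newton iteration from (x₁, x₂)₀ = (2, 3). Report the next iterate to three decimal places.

At (2, 3): F = (-54.000, -47.000).
Jacobian J = [[2·x₁ - 3·x₂^2 + 4, -6·x₁·x₂ - 3], [-10·x₁·x₂ + x₂ - 1, -5·x₁^2 + x₁ + 2·x₂]].
At the point, J = [[-19.000, -39.000], [-58.000, -12.000]] (det J = -2034.000).
Solving J·Δ = −F gives Δ = (-0.583, -1.101).
Then the next iterate is (x₁, x₂)₁ = (1.417, 1.899).

(1.417, 1.899)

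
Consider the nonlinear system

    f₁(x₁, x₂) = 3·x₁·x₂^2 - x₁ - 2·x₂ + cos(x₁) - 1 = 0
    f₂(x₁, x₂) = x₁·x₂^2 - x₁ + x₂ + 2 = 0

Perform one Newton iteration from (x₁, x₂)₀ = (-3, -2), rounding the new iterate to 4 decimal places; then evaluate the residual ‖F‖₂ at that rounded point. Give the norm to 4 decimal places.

At (-3, -2): F = (-30.989992, -9.0000).
Jacobian J = [[3·x₂^2 - sin(x₁) - 1, 6·x₁·x₂ - 2], [x₂^2 - 1, 2·x₁·x₂ + 1]].
At the point, J = [[11.141120, 34.0000], [3.0000, 13.0000]] (det J = 42.834560).
Solving J·Δ = −F gives Δ = (2.2615, 0.1704).
Then the next iterate is (x₁, x₂)₁ = (-0.7385, -1.8296).
Re-evaluating at (-0.7385, -1.8296): F = (-3.279066, -1.563182), so ‖F‖₂ = 3.6326.

3.6326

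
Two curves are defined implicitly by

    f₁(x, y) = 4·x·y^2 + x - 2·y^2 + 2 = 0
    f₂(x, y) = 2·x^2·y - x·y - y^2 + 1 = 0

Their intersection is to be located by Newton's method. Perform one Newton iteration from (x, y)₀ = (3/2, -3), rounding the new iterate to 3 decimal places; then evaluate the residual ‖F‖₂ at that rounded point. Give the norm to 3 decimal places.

73.216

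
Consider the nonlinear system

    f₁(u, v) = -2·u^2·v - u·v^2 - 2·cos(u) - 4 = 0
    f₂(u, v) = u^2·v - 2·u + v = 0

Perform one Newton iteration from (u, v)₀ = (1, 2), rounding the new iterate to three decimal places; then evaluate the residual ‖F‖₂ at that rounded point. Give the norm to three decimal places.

5.995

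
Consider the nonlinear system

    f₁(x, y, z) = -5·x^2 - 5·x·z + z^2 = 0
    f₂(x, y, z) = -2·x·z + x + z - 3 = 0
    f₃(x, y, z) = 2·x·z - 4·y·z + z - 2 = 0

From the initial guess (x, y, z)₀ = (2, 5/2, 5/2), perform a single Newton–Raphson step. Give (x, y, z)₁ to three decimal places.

(1.048, 1.356, 0.935)

At (2, 5/2, 5/2): F = (-38.750, -8.500, -14.500).
Jacobian J = [[-10·x - 5·z, 0, -5·x + 2·z], [-2·z + 1, 0, -2·x + 1], [2·z, -4·z, 2·x - 4·y + 1]].
At the point, J = [[-32.500, 0.000, -5.000], [-4.000, 0.000, -3.000], [5.000, -10.000, -5.000]] (det J = 775.000).
Solving J·Δ = −F gives Δ = (-0.952, -1.144, -1.565).
Then the next iterate is (x, y, z)₁ = (1.048, 1.356, 0.935).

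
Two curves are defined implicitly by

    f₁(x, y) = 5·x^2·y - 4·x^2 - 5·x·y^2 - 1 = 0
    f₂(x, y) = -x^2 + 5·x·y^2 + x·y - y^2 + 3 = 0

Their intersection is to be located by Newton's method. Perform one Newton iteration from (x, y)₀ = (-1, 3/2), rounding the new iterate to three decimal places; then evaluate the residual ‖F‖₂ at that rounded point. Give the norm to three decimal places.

3.850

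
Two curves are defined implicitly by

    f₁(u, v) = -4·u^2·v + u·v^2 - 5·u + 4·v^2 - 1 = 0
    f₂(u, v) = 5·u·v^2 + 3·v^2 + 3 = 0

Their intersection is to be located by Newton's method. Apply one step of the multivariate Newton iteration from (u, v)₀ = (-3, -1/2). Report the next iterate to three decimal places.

(-0.499, -0.761)

At (-3, -1/2): F = (32.250, 0.000).
Jacobian J = [[-8·u·v + v^2 - 5, -4·u^2 + 2·u·v + 8·v], [5·v^2, 10·u·v + 6·v]].
At the point, J = [[-16.750, -37.000], [1.250, 12.000]] (det J = -154.750).
Solving J·Δ = −F gives Δ = (2.501, -0.261).
Then the next iterate is (u, v)₁ = (-0.499, -0.761).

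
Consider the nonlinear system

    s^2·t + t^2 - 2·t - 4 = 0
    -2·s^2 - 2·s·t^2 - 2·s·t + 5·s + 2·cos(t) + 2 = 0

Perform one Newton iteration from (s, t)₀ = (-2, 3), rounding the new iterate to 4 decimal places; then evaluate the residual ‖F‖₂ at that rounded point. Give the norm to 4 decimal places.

7.9285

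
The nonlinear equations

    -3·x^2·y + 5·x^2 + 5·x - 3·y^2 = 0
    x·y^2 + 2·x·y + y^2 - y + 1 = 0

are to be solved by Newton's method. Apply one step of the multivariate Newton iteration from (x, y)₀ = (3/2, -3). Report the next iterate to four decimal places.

At (3/2, -3): F = (12.0000, 17.5000).
Jacobian J = [[-6·x·y + 10·x + 5, -3·x^2 - 6·y], [y^2 + 2·y, 2·x·y + 2·x + 2·y - 1]].
At the point, J = [[47.0000, 11.2500], [3.0000, -13.0000]] (det J = -644.7500).
Solving J·Δ = −F gives Δ = (-0.5473, 1.2199).
Then the next iterate is (x, y)₁ = (0.9527, -1.7801).

(0.9527, -1.7801)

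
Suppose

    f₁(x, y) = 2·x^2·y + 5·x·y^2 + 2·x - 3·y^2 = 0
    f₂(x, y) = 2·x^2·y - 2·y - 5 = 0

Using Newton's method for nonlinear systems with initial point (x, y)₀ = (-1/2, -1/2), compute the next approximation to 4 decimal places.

At (-1/2, -1/2): F = (-2.6250, -4.2500).
Jacobian J = [[4·x·y + 5·y^2 + 2, 2·x^2 + 10·x·y - 6·y], [4·x·y, 2·x^2 - 2]].
At the point, J = [[4.2500, 6.0000], [1.0000, -1.5000]] (det J = -12.3750).
Solving J·Δ = −F gives Δ = (2.3788, -1.2475).
Then the next iterate is (x, y)₁ = (1.8788, -1.7475).

(1.8788, -1.7475)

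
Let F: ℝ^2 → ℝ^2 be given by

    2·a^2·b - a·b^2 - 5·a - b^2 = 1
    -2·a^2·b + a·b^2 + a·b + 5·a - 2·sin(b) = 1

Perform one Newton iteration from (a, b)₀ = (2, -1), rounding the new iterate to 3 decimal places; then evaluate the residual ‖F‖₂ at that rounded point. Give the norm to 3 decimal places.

At (2, -1): F = (-22.000, 18.68294).
Jacobian J = [[4·a·b - b^2 - 5, 2·a^2 - 2·a·b - 2·b], [-4·a·b + b^2 + b + 5, -2·a^2 + 2·a·b + a - 2·cos(b)]].
At the point, J = [[-14.000, 14.000], [13.000, -11.08060]] (det J = -26.87154).
Solving J·Δ = −F gives Δ = (-0.662, 0.909).
Then the next iterate is (a, b)₁ = (1.338, -0.091).
Re-evaluating at (1.338, -0.091): F = (-8.03519, 6.08690), so ‖F‖₂ = 10.080.

10.080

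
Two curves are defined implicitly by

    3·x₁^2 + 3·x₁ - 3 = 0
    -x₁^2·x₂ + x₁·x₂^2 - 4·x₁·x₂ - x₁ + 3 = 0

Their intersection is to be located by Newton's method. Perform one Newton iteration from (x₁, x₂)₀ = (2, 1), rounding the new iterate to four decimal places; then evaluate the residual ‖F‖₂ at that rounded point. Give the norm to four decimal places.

3.4044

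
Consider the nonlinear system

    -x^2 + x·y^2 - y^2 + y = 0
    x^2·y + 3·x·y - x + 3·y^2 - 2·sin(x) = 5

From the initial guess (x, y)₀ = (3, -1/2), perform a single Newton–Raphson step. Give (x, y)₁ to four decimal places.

At (3, -1/2): F = (-9.0000, -16.532240).
Jacobian J = [[-2·x + y^2, 2·x·y - 2·y + 1], [2·x·y + 3·y - 2·cos(x) - 1, x^2 + 3·x + 6·y]].
At the point, J = [[-5.7500, -1.0000], [-3.520015, 15.0000]] (det J = -89.770015).
Solving J·Δ = −F gives Δ = (-1.6880, 0.7060).
Then the next iterate is (x, y)₁ = (1.3120, 0.2060).

(1.3120, 0.2060)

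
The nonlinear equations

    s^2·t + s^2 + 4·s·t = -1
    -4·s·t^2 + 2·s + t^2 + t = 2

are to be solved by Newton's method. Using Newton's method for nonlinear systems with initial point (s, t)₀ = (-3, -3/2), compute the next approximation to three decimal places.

(2.288, -1.954)

At (-3, -3/2): F = (14.500, 19.750).
Jacobian J = [[2·s·t + 2·s + 4·t, s^2 + 4·s], [-4·t^2 + 2, -8·s·t + 2·t + 1]].
At the point, J = [[-3.000, -3.000], [-7.000, -38.000]] (det J = 93.000).
Solving J·Δ = −F gives Δ = (5.288, -0.454).
Then the next iterate is (s, t)₁ = (2.288, -1.954).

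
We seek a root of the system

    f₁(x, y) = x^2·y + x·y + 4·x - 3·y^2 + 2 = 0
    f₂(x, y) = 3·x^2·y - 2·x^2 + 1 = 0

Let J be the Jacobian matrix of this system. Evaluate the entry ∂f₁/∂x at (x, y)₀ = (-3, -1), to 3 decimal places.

∂f₁/∂x = 2·x·y + y + 4.
At (-3, -1) this is 9.000.

9.000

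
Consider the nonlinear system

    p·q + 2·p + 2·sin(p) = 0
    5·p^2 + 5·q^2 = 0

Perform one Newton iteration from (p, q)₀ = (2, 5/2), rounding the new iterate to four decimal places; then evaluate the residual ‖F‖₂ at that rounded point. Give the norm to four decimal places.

At (2, 5/2): F = (10.818595, 51.2500).
Jacobian J = [[q + 2·cos(p) + 2, p], [10·p, 10·q]].
At the point, J = [[3.667706, 2.0000], [20.0000, 25.0000]] (det J = 51.692658).
Solving J·Δ = −F gives Δ = (-3.2493, 0.5494).
Then the next iterate is (p, q)₁ = (-1.2493, 3.0494).
Re-evaluating at (-1.2493, 3.0494): F = (-8.205743, 54.297954), so ‖F‖₂ = 54.9145.

54.9145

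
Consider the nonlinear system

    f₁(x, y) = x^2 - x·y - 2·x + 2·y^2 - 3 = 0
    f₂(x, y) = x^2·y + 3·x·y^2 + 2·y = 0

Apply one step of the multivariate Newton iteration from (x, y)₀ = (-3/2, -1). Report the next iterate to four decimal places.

(-1.1168, -0.5132)

At (-3/2, -1): F = (2.7500, -8.7500).
Jacobian J = [[2·x - y - 2, -x + 4·y], [2·x·y + 3·y^2, x^2 + 6·x·y + 2]].
At the point, J = [[-4.0000, -2.5000], [6.0000, 13.2500]] (det J = -38.0000).
Solving J·Δ = −F gives Δ = (0.3832, 0.4868).
Then the next iterate is (x, y)₁ = (-1.1168, -0.5132).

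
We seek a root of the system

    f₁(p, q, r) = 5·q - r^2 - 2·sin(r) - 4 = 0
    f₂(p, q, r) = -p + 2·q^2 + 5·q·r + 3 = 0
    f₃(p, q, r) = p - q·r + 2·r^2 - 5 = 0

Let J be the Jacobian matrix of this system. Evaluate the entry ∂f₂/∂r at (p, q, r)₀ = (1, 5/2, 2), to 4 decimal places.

∂f₂/∂r = 5·q.
At (1, 5/2, 2) this is 12.5000.

12.5000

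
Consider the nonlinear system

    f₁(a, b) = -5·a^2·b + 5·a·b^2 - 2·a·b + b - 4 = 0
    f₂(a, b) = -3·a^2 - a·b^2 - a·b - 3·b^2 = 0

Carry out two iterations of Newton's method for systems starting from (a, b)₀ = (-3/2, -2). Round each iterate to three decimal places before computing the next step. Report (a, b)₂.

(-3.010, 1.247)

At (-3/2, -2): F = (-19.500, -15.750).
Jacobian J = [[-10·a·b + 5·b^2 - 2·b, -5·a^2 + 10·a·b - 2·a + 1], [-6·a - b^2 - b, -2·a·b - a - 6·b]].
At the point, J = [[-6.000, 22.750], [7.000, 7.500]] (det J = -204.250).
Solving J·Δ = −F gives Δ = (1.038, 1.131).
Then the next iterate is (a, b)₁ = (-0.462, -0.869).
Round to (-0.462, -0.869) and repeat: F = (-6.48896, -2.95841), J = [[1.49903, 4.87156], [2.88584, 4.87304]].
Δ = (-2.548, 2.116), so (a, b)₂ = (-3.010, 1.247).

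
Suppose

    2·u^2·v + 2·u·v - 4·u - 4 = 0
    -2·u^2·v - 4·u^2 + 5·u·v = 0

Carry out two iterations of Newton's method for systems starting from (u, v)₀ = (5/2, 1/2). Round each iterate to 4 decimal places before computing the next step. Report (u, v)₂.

At (5/2, 1/2): F = (-5.2500, -25.0000).
Jacobian J = [[4·u·v + 2·v - 4, 2·u^2 + 2·u], [-4·u·v - 8·u + 5·v, -2·u^2 + 5·u]].
At the point, J = [[2.0000, 17.5000], [-22.5000, 0.0000]] (det J = 393.7500).
Solving J·Δ = −F gives Δ = (-1.1111, 0.4270).
Then the next iterate is (u, v)₁ = (1.3889, 0.9270).
Round to (1.3889, 0.9270) and repeat: F = (-3.404133, -4.855067), J = [[3.004041, 6.635886], [-11.626241, 3.086414]].
Δ = (-0.2512, 0.6267), so (u, v)₂ = (1.1377, 1.5537).

(1.1377, 1.5537)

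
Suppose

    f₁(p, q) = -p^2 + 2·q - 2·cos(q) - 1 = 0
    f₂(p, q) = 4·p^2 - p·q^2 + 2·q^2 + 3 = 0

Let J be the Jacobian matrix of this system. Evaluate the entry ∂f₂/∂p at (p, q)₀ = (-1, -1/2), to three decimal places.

-8.250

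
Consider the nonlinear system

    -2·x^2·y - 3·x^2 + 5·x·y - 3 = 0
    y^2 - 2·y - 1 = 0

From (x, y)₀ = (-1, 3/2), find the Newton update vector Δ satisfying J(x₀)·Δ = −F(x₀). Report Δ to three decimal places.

(1.474, 1.750)

At (-1, 3/2): F = (-16.500, -1.750).
Jacobian J = [[-4·x·y - 6·x + 5·y, -2·x^2 + 5·x], [0, 2·y - 2]].
At the point, J = [[19.500, -7.000], [0.000, 1.000]] (det J = 19.500).
Solving J·Δ = −F gives Δ = (1.474, 1.750).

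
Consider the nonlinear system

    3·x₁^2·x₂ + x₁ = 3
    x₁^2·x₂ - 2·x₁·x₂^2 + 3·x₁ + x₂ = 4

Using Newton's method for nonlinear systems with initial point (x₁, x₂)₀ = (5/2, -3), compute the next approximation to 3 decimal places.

At (5/2, -3): F = (-56.750, -63.250).
Jacobian J = [[6·x₁·x₂ + 1, 3·x₁^2], [2·x₁·x₂ - 2·x₂^2 + 3, x₁^2 - 4·x₁·x₂ + 1]].
At the point, J = [[-44.000, 18.750], [-30.000, 37.250]] (det J = -1076.500).
Solving J·Δ = −F gives Δ = (-0.862, 1.004).
Then the next iterate is (x₁, x₂)₁ = (1.638, -1.996).

(1.638, -1.996)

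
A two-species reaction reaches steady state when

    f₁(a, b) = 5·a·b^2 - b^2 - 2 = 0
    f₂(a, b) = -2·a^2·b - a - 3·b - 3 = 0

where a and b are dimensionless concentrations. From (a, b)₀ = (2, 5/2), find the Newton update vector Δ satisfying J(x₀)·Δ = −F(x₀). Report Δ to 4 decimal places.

(-1.4399, -0.2056)

At (2, 5/2): F = (54.2500, -32.5000).
Jacobian J = [[5·b^2, 10·a·b - 2·b], [-4·a·b - 1, -2·a^2 - 3]].
At the point, J = [[31.2500, 45.0000], [-21.0000, -11.0000]] (det J = 601.2500).
Solving J·Δ = −F gives Δ = (-1.4399, -0.2056).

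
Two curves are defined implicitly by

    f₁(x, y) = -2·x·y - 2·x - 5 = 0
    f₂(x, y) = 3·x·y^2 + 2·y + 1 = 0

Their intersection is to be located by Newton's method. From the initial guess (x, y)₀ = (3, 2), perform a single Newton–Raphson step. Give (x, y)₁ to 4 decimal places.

(-1.0256, 2.1923)

At (3, 2): F = (-23.0000, 41.0000).
Jacobian J = [[-2·y - 2, -2·x], [3·y^2, 6·x·y + 2]].
At the point, J = [[-6.0000, -6.0000], [12.0000, 38.0000]] (det J = -156.0000).
Solving J·Δ = −F gives Δ = (-4.0256, 0.1923).
Then the next iterate is (x, y)₁ = (-1.0256, 2.1923).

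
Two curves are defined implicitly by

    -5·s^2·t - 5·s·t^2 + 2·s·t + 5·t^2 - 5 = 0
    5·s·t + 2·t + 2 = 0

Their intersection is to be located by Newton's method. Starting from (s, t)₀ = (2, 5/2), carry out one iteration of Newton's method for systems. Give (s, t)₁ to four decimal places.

(2.9863, -1.1941)

At (2, 5/2): F = (-76.2500, 32.0000).
Jacobian J = [[-10·s·t - 5·t^2 + 2·t, -5·s^2 - 10·s·t + 2·s + 10·t], [5·t, 5·s + 2]].
At the point, J = [[-76.2500, -41.0000], [12.5000, 12.0000]] (det J = -402.5000).
Solving J·Δ = −F gives Δ = (0.9863, -3.6941).
Then the next iterate is (s, t)₁ = (2.9863, -1.1941).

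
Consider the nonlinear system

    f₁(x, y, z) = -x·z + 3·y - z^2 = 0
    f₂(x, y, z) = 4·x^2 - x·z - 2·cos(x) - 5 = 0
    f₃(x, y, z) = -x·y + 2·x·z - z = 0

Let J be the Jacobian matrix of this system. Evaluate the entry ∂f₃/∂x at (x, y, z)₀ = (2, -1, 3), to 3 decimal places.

∂f₃/∂x = -y + 2·z.
At (2, -1, 3) this is 7.000.

7.000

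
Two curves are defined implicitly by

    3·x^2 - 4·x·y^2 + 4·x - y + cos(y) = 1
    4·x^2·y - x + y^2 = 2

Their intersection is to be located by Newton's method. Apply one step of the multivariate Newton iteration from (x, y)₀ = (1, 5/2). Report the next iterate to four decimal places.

At (1, 5/2): F = (-22.301144, 13.2500).
Jacobian J = [[6·x - 4·y^2 + 4, -8·x·y - sin(y) - 1], [8·x·y - 1, 4·x^2 + 2·y]].
At the point, J = [[-15.0000, -21.598472], [19.0000, 9.0000]] (det J = 275.370971).
Solving J·Δ = −F gives Δ = (-0.3104, -0.8170).
Then the next iterate is (x, y)₁ = (0.6896, 1.6830).

(0.6896, 1.6830)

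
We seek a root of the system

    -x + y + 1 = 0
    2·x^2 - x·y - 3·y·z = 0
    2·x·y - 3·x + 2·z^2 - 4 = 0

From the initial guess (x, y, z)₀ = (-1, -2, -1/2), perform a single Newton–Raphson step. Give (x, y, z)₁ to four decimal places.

At (-1, -2, -1/2): F = (0.0000, -3.0000, 3.5000).
Jacobian J = [[-1, 1, 0], [4·x - y, -x - 3·z, -3·y], [2·y - 3, 2·x, 4·z]].
At the point, J = [[-1.0000, 1.0000, 0.0000], [-2.0000, 2.5000, 6.0000], [-7.0000, -2.0000, -2.0000]] (det J = -53.0000).
Solving J·Δ = −F gives Δ = (0.2830, 0.2830, 0.4764).
Then the next iterate is (x, y, z)₁ = (-0.7170, -1.7170, -0.0236).

(-0.7170, -1.7170, -0.0236)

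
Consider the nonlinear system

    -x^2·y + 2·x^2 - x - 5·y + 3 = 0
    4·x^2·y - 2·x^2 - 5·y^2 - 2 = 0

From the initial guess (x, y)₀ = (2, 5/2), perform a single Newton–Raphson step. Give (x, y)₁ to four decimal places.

At (2, 5/2): F = (-13.5000, -1.2500).
Jacobian J = [[-2·x·y + 4·x - 1, -x^2 - 5], [8·x·y - 4·x, 4·x^2 - 10·y]].
At the point, J = [[-3.0000, -9.0000], [32.0000, -9.0000]] (det J = 315.0000).
Solving J·Δ = −F gives Δ = (-0.3500, -1.3833).
Then the next iterate is (x, y)₁ = (1.6500, 1.1167).

(1.6500, 1.1167)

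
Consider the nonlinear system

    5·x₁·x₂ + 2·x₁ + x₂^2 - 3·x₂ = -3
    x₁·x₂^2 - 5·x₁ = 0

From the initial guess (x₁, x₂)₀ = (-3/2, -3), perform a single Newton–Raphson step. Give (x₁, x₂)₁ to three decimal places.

(3.706, -4.647)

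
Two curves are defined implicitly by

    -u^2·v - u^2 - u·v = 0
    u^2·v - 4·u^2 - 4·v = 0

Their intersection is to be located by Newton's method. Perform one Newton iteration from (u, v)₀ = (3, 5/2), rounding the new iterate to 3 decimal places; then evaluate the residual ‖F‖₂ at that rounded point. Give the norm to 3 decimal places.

15.451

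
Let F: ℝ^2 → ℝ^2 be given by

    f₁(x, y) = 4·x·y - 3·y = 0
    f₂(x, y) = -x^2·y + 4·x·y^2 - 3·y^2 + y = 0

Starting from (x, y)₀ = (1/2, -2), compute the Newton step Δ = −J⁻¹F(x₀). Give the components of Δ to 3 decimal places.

(0.200, 0.400)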